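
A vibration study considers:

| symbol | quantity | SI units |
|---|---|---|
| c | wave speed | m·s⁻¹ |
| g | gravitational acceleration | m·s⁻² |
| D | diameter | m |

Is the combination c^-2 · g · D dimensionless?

Sum the exponent of each base dimension across the product:
  L: −2·[c]_L + [g]_L + [D]_L = −2·(1) + (1) + (1) = 0
  T: −2·[c]_T + [g]_T + [D]_T = −2·(-1) + (-2) + (0) = 0
All base exponents vanish — dimensionless.

yes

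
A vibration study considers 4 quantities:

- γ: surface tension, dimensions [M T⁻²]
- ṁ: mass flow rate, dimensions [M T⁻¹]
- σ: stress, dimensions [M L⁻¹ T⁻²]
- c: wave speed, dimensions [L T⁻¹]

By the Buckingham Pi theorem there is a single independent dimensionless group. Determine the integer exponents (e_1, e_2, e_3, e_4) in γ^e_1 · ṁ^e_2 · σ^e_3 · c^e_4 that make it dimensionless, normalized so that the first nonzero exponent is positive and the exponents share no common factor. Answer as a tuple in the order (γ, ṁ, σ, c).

M: e_1·(1) + e_2·(1) + e_3·(1) + e_4·(0) = 0
L: e_1·(0) + e_2·(0) + e_3·(-1) + e_4·(1) = 0
T: e_1·(-2) + e_2·(-1) + e_3·(-2) + e_4·(-1) = 0
Solving this homogeneous linear system for the smallest-integer solution (first nonzero entry positive) gives (2, -1, -1, -1).

(2, -1, -1, -1)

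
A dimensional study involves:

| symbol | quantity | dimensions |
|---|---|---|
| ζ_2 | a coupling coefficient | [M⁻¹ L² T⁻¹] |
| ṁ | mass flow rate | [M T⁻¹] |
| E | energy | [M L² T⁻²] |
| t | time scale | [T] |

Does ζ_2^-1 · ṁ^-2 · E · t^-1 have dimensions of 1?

yes

Sum the exponent of each base dimension across the product:
  M: −[ζ_2]_M − 2·[ṁ]_M + [E]_M − [t]_M = −(-1) − 2·(1) + (1) − (0) = 0
  L: −[ζ_2]_L − 2·[ṁ]_L + [E]_L − [t]_L = −(2) − 2·(0) + (2) − (0) = 0
  T: −[ζ_2]_T − 2·[ṁ]_T + [E]_T − [t]_T = −(-1) − 2·(-1) + (-2) − (1) = 0
All base exponents vanish — dimensionless.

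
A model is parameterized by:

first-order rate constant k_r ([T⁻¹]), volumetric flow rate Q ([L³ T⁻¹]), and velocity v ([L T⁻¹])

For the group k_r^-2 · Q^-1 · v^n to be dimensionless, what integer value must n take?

3

Balance the L exponent: (1)·n from v, plus −2·(0) − (3) = -3 from the rest, must sum to zero.
n − 3 = 0, so n = 3.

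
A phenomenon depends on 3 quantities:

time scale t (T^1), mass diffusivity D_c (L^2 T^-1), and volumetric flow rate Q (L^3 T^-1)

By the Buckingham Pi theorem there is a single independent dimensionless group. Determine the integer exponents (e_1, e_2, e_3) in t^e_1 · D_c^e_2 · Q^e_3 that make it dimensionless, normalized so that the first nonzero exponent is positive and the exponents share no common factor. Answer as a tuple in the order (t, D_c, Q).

L: e_1·(0) + e_2·(2) + e_3·(3) = 0
T: e_1·(1) + e_2·(-1) + e_3·(-1) = 0
Solving this homogeneous linear system for the smallest-integer solution (first nonzero entry positive) gives (1, 3, -2).

(1, 3, -2)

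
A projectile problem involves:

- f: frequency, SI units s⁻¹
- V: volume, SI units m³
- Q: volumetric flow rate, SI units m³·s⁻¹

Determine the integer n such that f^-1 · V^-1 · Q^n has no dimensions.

Balance the L exponent: (3)·n from Q, plus −(0) − (3) = -3 from the rest, must sum to zero.
3n − 3 = 0, so n = 1.

1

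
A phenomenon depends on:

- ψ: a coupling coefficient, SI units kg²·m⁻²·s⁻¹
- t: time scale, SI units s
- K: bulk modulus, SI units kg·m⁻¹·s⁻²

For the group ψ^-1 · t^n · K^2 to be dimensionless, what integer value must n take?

Balance the T exponent: (1)·n from t, plus −(-1) + 2·(-2) = -3 from the rest, must sum to zero.
n − 3 = 0, so n = 3.

3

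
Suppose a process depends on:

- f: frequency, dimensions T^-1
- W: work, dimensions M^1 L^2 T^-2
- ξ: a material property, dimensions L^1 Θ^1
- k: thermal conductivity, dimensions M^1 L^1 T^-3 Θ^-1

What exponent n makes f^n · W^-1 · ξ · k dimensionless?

-1

Balance the T exponent: (-1)·n from f, plus −(-2) + (0) + (-3) = -1 from the rest, must sum to zero.
−n − 1 = 0, so n = -1.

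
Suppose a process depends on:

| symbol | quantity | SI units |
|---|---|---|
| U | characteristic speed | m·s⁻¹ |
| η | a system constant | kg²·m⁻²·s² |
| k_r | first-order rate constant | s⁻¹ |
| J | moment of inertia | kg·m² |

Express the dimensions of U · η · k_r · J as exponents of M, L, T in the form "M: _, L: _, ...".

M: 3, L: 1, T: 0

Collect each base-dimension exponent across the product:
  M: (0) + (2) + (0) + (1) = 3
  L: (1) + (-2) + (0) + (2) = 1
  T: (-1) + (2) + (-1) + (0) = 0
So the dimensions are [M³ L].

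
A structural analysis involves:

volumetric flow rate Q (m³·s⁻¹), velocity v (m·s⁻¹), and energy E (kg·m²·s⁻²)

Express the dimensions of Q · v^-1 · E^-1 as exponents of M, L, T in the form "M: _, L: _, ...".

M: -1, L: 0, T: 2

Collect each base-dimension exponent across the product:
  M: (0) − (0) − (1) = -1
  L: (3) − (1) − (2) = 0
  T: (-1) − (-1) − (-2) = 2
So the dimensions are [M⁻¹ T²].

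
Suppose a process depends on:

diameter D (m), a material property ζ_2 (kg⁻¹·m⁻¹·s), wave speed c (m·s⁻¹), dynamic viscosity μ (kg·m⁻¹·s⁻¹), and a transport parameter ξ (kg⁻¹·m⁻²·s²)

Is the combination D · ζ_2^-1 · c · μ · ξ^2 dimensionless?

Sum the exponent of each base dimension across the product:
  M: [D]_M − [ζ_2]_M + [c]_M + [μ]_M + 2·[ξ]_M = (0) − (-1) + (0) + (1) + 2·(-1) = 0
  L: [D]_L − [ζ_2]_L + [c]_L + [μ]_L + 2·[ξ]_L = (1) − (-1) + (1) + (-1) + 2·(-2) = -2
  T: [D]_T − [ζ_2]_T + [c]_T + [μ]_T + 2·[ξ]_T = (0) − (1) + (-1) + (-1) + 2·(2) = 1
Net dimensions [L⁻² T] ≠ [1] — not dimensionless.

no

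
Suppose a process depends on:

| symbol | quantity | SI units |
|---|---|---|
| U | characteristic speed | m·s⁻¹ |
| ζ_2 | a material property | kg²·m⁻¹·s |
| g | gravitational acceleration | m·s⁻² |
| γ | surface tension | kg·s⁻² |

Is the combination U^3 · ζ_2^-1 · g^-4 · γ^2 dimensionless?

yes

Sum the exponent of each base dimension across the product:
  M: 3·[U]_M − [ζ_2]_M − 4·[g]_M + 2·[γ]_M = 3·(0) − (2) − 4·(0) + 2·(1) = 0
  L: 3·[U]_L − [ζ_2]_L − 4·[g]_L + 2·[γ]_L = 3·(1) − (-1) − 4·(1) + 2·(0) = 0
  T: 3·[U]_T − [ζ_2]_T − 4·[g]_T + 2·[γ]_T = 3·(-1) − (1) − 4·(-2) + 2·(-2) = 0
All base exponents vanish — dimensionless.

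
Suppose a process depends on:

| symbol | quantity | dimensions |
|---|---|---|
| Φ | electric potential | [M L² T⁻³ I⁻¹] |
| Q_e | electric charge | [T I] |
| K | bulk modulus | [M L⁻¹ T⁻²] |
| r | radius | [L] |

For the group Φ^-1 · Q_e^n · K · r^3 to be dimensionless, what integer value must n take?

-1

Balance the T exponent: (1)·n from Q_e, plus −(-3) + (-2) + 3·(0) = 1 from the rest, must sum to zero.
n + 1 = 0, so n = -1.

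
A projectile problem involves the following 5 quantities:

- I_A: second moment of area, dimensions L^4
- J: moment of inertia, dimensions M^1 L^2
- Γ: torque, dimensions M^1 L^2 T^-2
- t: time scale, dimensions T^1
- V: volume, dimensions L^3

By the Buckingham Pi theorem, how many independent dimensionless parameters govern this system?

There are 5 variables and 3 base dimensions (M, L, T).
The dimension matrix has rank 3.
Independent dimensionless groups: 5 − 3 = 2.

2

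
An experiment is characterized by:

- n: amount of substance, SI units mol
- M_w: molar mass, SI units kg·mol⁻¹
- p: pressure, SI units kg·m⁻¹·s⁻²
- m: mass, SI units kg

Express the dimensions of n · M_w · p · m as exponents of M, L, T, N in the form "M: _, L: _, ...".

Collect each base-dimension exponent across the product:
  M: (0) + (1) + (1) + (1) = 3
  L: (0) + (0) + (-1) + (0) = -1
  T: (0) + (0) + (-2) + (0) = -2
  N: (1) + (-1) + (0) + (0) = 0
So the dimensions are [M³ L⁻¹ T⁻²].

M: 3, L: -1, T: -2, N: 0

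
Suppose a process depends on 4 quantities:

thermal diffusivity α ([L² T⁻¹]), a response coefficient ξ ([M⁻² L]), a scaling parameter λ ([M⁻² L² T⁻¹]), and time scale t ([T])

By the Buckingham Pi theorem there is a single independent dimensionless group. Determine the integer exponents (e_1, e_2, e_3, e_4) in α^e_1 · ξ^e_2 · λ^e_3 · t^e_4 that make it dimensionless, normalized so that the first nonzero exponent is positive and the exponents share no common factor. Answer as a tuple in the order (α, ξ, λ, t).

(1, 2, -2, -1)

M: e_1·(0) + e_2·(-2) + e_3·(-2) + e_4·(0) = 0
L: e_1·(2) + e_2·(1) + e_3·(2) + e_4·(0) = 0
T: e_1·(-1) + e_2·(0) + e_3·(-1) + e_4·(1) = 0
Solving this homogeneous linear system for the smallest-integer solution (first nonzero entry positive) gives (1, 2, -2, -1).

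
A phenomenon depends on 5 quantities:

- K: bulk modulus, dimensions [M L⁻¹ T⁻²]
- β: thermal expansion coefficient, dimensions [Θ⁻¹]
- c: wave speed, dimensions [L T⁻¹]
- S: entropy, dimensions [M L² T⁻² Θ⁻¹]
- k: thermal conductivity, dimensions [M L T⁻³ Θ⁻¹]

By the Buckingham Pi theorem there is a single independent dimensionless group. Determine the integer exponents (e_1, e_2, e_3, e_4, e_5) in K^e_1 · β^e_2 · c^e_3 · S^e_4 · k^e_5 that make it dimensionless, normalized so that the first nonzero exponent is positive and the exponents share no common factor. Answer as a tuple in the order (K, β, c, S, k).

M: e_1·(1) + e_2·(0) + e_3·(0) + e_4·(1) + e_5·(1) = 0
L: e_1·(-1) + e_2·(0) + e_3·(1) + e_4·(2) + e_5·(1) = 0
T: e_1·(-2) + e_2·(0) + e_3·(-1) + e_4·(-2) + e_5·(-3) = 0
Θ: e_1·(0) + e_2·(-1) + e_3·(0) + e_4·(-1) + e_5·(-1) = 0
Solving this homogeneous linear system for the smallest-integer solution (first nonzero entry positive) gives (2, 2, 3, 1, -3).

(2, 2, 3, 1, -3)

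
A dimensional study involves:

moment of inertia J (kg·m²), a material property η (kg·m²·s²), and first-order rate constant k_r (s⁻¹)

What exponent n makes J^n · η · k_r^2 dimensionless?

Balance the M exponent: (1)·n from J, plus (1) + 2·(0) = 1 from the rest, must sum to zero.
n + 1 = 0, so n = -1.

-1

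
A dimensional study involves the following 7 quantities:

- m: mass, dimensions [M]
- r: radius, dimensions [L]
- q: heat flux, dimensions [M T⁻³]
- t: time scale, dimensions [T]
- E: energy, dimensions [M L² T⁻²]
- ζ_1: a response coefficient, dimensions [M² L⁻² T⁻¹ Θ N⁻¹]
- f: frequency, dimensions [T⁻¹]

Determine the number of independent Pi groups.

3

There are 7 variables and 5 base dimensions (M, L, T, Θ, N).
The dimension matrix has rank 4 (less than 5: the dimension vectors are linearly dependent).
Independent dimensionless groups: 7 − 4 = 3.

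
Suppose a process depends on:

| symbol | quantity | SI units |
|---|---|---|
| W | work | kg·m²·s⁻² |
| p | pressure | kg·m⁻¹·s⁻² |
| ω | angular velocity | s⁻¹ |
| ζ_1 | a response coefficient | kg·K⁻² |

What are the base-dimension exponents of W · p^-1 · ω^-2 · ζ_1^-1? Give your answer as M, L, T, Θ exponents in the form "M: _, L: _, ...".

M: -1, L: 3, T: 2, Θ: 2

Collect each base-dimension exponent across the product:
  M: (1) − (1) − 2·(0) − (1) = -1
  L: (2) − (-1) − 2·(0) − (0) = 3
  T: (-2) − (-2) − 2·(-1) − (0) = 2
  Θ: (0) − (0) − 2·(0) − (-2) = 2
So the dimensions are [M⁻¹ L³ T² Θ²].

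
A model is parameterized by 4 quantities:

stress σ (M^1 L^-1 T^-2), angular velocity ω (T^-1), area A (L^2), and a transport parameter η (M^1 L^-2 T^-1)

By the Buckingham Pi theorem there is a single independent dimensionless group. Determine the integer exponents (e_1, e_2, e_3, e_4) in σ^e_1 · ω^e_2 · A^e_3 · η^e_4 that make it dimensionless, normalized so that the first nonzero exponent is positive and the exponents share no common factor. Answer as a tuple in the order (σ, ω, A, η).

M: e_1·(1) + e_2·(0) + e_3·(0) + e_4·(1) = 0
L: e_1·(-1) + e_2·(0) + e_3·(2) + e_4·(-2) = 0
T: e_1·(-2) + e_2·(-1) + e_3·(0) + e_4·(-1) = 0
Solving this homogeneous linear system for the smallest-integer solution (first nonzero entry positive) gives (2, -2, -1, -2).

(2, -2, -1, -2)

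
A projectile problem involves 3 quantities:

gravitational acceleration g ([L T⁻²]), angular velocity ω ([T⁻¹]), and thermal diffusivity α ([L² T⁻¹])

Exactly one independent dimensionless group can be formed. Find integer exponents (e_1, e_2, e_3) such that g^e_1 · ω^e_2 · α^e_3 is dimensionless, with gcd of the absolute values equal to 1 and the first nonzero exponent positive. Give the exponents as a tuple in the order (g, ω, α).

(2, -3, -1)

L: e_1·(1) + e_2·(0) + e_3·(2) = 0
T: e_1·(-2) + e_2·(-1) + e_3·(-1) = 0
Solving this homogeneous linear system for the smallest-integer solution (first nonzero entry positive) gives (2, -3, -1).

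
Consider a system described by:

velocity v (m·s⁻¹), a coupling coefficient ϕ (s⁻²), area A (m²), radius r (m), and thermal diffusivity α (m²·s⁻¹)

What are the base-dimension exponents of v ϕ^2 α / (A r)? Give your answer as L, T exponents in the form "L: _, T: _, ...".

Collect each base-dimension exponent across the product:
  L: (1) + 2·(0) − (2) − (1) + (2) = 0
  T: (-1) + 2·(-2) − (0) − (0) + (-1) = -6
So the dimensions are [T⁻⁶].

L: 0, T: -6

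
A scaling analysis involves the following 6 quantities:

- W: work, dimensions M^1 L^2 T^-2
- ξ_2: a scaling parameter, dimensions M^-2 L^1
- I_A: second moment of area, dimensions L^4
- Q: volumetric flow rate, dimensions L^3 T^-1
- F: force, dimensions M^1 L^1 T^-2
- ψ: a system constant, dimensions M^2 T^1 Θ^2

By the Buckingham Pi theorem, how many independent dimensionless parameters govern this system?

2

There are 6 variables and 4 base dimensions (M, L, T, Θ).
The dimension matrix has rank 4.
Independent dimensionless groups: 6 − 4 = 2.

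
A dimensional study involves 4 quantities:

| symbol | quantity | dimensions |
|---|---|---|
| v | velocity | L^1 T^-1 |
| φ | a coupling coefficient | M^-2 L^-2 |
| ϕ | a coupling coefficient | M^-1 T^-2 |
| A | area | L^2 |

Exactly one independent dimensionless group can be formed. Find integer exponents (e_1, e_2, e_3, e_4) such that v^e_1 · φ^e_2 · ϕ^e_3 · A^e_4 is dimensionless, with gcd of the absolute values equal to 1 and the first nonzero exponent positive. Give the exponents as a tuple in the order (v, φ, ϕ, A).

(4, 1, -2, -1)

M: e_1·(0) + e_2·(-2) + e_3·(-1) + e_4·(0) = 0
L: e_1·(1) + e_2·(-2) + e_3·(0) + e_4·(2) = 0
T: e_1·(-1) + e_2·(0) + e_3·(-2) + e_4·(0) = 0
Solving this homogeneous linear system for the smallest-integer solution (first nonzero entry positive) gives (4, 1, -2, -1).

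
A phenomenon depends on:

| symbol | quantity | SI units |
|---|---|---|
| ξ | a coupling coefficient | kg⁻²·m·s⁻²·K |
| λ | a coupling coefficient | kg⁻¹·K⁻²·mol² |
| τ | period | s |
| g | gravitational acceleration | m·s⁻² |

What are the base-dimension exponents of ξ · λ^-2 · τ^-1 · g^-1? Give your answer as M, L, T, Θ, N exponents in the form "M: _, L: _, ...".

M: 0, L: 0, T: -1, Θ: 5, N: -4

Collect each base-dimension exponent across the product:
  M: (-2) − 2·(-1) − (0) − (0) = 0
  L: (1) − 2·(0) − (0) − (1) = 0
  T: (-2) − 2·(0) − (1) − (-2) = -1
  Θ: (1) − 2·(-2) − (0) − (0) = 5
  N: (0) − 2·(2) − (0) − (0) = -4
So the dimensions are [T⁻¹ Θ⁵ N⁻⁴].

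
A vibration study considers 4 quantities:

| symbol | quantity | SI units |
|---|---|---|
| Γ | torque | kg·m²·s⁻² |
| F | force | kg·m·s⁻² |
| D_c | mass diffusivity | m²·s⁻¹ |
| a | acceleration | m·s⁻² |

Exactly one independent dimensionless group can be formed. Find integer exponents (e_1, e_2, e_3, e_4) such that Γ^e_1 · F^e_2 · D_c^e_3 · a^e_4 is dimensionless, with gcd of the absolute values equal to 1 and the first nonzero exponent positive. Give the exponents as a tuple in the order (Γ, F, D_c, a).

(3, -3, -2, 1)

M: e_1·(1) + e_2·(1) + e_3·(0) + e_4·(0) = 0
L: e_1·(2) + e_2·(1) + e_3·(2) + e_4·(1) = 0
T: e_1·(-2) + e_2·(-2) + e_3·(-1) + e_4·(-2) = 0
Solving this homogeneous linear system for the smallest-integer solution (first nonzero entry positive) gives (3, -3, -2, 1).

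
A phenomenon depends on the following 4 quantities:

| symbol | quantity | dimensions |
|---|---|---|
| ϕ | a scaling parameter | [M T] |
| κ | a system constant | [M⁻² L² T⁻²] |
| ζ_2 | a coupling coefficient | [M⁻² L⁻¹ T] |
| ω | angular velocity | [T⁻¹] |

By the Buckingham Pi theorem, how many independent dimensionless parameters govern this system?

There are 4 variables and 3 base dimensions (M, L, T).
The dimension matrix has rank 3.
Independent dimensionless groups: 4 − 3 = 1.

1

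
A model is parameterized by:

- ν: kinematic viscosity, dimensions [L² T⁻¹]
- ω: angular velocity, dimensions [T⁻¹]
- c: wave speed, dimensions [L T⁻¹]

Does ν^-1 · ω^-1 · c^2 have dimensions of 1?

yes

Sum the exponent of each base dimension across the product:
  M: −[ν]_M − [ω]_M + 2·[c]_M = −(0) − (0) + 2·(0) = 0
  L: −[ν]_L − [ω]_L + 2·[c]_L = −(2) − (0) + 2·(1) = 0
  T: −[ν]_T − [ω]_T + 2·[c]_T = −(-1) − (-1) + 2·(-1) = 0
All base exponents vanish — dimensionless.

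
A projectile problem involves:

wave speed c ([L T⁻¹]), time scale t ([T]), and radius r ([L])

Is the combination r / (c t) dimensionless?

yes

Sum the exponent of each base dimension across the product:
  L: −[c]_L − [t]_L + [r]_L = −(1) − (0) + (1) = 0
  T: −[c]_T − [t]_T + [r]_T = −(-1) − (1) + (0) = 0
All base exponents vanish — dimensionless.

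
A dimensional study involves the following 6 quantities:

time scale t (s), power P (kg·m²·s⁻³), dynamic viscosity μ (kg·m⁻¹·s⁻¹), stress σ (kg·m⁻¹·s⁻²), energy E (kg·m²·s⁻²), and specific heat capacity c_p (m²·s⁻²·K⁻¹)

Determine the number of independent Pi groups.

There are 6 variables and 4 base dimensions (M, L, T, Θ).
The dimension matrix has rank 4.
Independent dimensionless groups: 6 − 4 = 2.

2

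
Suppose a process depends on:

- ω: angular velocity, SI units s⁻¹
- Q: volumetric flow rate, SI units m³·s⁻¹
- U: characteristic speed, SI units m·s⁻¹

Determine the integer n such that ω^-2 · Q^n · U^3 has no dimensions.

Balance the L exponent: (3)·n from Q, plus −2·(0) + 3·(1) = 3 from the rest, must sum to zero.
3n + 3 = 0, so n = -1.

-1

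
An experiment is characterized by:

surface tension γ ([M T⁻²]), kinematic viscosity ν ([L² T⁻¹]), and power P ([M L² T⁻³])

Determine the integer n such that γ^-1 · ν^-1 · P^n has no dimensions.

1

Balance the M exponent: (1)·n from P, plus −(1) − (0) = -1 from the rest, must sum to zero.
n − 1 = 0, so n = 1.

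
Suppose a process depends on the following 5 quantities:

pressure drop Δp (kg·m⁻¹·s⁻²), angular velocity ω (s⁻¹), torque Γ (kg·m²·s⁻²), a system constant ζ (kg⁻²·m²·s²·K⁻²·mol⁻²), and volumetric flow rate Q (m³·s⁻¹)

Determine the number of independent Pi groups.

1

There are 5 variables and 5 base dimensions (M, L, T, Θ, N).
The dimension matrix has rank 4 (less than 5: the dimension vectors are linearly dependent).
Independent dimensionless groups: 5 − 4 = 1.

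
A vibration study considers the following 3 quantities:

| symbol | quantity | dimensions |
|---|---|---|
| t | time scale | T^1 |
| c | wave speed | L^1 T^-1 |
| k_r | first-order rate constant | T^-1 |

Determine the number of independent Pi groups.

There are 3 variables and 2 base dimensions (L, T).
The dimension matrix has rank 2.
Independent dimensionless groups: 3 − 2 = 1.

1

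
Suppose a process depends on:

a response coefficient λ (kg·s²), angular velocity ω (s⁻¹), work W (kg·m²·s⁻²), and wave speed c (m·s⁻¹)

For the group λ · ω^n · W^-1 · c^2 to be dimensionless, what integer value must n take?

Balance the T exponent: (-1)·n from ω, plus (2) − (-2) + 2·(-1) = 2 from the rest, must sum to zero.
−n + 2 = 0, so n = 2.

2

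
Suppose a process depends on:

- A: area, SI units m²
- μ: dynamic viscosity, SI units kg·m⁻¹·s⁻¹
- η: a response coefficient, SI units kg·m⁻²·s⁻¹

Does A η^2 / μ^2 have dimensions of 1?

yes

Sum the exponent of each base dimension across the product:
  M: [A]_M − 2·[μ]_M + 2·[η]_M = (0) − 2·(1) + 2·(1) = 0
  L: [A]_L − 2·[μ]_L + 2·[η]_L = (2) − 2·(-1) + 2·(-2) = 0
  T: [A]_T − 2·[μ]_T + 2·[η]_T = (0) − 2·(-1) + 2·(-1) = 0
All base exponents vanish — dimensionless.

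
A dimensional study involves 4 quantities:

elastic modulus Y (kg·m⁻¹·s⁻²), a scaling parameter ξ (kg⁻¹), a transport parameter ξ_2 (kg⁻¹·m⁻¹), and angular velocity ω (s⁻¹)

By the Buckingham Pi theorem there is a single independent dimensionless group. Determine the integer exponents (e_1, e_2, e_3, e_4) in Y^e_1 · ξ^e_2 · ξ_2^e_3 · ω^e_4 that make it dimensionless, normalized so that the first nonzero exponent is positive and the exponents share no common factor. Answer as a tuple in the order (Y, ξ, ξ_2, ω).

M: e_1·(1) + e_2·(-1) + e_3·(-1) + e_4·(0) = 0
L: e_1·(-1) + e_2·(0) + e_3·(-1) + e_4·(0) = 0
T: e_1·(-2) + e_2·(0) + e_3·(0) + e_4·(-1) = 0
Solving this homogeneous linear system for the smallest-integer solution (first nonzero entry positive) gives (1, 2, -1, -2).

(1, 2, -1, -2)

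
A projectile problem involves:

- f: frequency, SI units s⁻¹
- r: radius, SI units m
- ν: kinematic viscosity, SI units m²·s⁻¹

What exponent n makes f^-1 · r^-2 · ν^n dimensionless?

1

Balance the L exponent: (2)·n from ν, plus −(0) − 2·(1) = -2 from the rest, must sum to zero.
2n − 2 = 0, so n = 1.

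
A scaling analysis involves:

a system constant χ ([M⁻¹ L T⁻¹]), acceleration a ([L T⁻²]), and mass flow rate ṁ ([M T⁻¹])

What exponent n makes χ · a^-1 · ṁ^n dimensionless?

1

Balance the M exponent: (1)·n from ṁ, plus (-1) − (0) = -1 from the rest, must sum to zero.
n − 1 = 0, so n = 1.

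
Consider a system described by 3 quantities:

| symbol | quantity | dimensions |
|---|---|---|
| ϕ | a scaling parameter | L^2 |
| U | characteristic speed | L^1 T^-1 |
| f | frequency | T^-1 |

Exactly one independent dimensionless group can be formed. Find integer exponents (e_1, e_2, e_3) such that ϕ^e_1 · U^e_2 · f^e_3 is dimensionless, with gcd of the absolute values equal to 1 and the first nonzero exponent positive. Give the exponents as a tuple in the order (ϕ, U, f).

L: e_1·(2) + e_2·(1) + e_3·(0) = 0
T: e_1·(0) + e_2·(-1) + e_3·(-1) = 0
Solving this homogeneous linear system for the smallest-integer solution (first nonzero entry positive) gives (1, -2, 2).

(1, -2, 2)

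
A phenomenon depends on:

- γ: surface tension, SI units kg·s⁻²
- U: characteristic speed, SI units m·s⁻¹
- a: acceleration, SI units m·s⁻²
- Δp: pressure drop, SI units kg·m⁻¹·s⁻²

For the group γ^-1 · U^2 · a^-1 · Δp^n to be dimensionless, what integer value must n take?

Balance the M exponent: (1)·n from Δp, plus −(1) + 2·(0) − (0) = -1 from the rest, must sum to zero.
n − 1 = 0, so n = 1.

1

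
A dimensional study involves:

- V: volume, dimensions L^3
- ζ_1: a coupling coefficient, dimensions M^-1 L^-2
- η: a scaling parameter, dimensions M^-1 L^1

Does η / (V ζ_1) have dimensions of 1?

Sum the exponent of each base dimension across the product:
  M: −[V]_M − [ζ_1]_M + [η]_M = −(0) − (-1) + (-1) = 0
  L: −[V]_L − [ζ_1]_L + [η]_L = −(3) − (-2) + (1) = 0
  T: −[V]_T − [ζ_1]_T + [η]_T = −(0) − (0) + (0) = 0
All base exponents vanish — dimensionless.

yes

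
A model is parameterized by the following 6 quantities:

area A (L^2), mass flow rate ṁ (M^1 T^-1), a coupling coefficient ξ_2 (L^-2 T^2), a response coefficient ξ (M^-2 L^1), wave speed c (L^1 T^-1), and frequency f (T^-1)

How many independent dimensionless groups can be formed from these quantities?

There are 6 variables and 3 base dimensions (M, L, T).
The dimension matrix has rank 3.
Independent dimensionless groups: 6 − 3 = 3.

3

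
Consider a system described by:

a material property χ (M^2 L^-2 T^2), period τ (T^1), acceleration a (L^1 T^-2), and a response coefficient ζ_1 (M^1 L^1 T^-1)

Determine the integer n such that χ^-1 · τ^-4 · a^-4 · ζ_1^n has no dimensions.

2

Balance the M exponent: (1)·n from ζ_1, plus −(2) − 4·(0) − 4·(0) = -2 from the rest, must sum to zero.
n − 2 = 0, so n = 2.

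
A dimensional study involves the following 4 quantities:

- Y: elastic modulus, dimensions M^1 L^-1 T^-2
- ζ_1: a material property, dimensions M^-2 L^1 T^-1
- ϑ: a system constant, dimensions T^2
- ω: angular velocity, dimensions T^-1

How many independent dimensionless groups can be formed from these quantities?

1

There are 4 variables and 3 base dimensions (M, L, T).
The dimension matrix has rank 3.
Independent dimensionless groups: 4 − 3 = 1.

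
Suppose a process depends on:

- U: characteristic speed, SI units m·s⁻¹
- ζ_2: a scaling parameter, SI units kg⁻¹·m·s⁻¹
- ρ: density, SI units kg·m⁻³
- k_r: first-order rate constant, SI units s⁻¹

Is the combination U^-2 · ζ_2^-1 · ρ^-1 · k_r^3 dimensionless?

Sum the exponent of each base dimension across the product:
  M: −2·[U]_M − [ζ_2]_M − [ρ]_M + 3·[k_r]_M = −2·(0) − (-1) − (1) + 3·(0) = 0
  L: −2·[U]_L − [ζ_2]_L − [ρ]_L + 3·[k_r]_L = −2·(1) − (1) − (-3) + 3·(0) = 0
  T: −2·[U]_T − [ζ_2]_T − [ρ]_T + 3·[k_r]_T = −2·(-1) − (-1) − (0) + 3·(-1) = 0
All base exponents vanish — dimensionless.

yes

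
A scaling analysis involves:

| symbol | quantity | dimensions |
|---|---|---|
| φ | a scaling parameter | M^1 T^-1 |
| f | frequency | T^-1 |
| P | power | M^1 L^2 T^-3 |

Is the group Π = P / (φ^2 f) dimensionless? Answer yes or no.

no

Sum the exponent of each base dimension across the product:
  M: −2·[φ]_M − [f]_M + [P]_M = −2·(1) − (0) + (1) = -1
  L: −2·[φ]_L − [f]_L + [P]_L = −2·(0) − (0) + (2) = 2
  T: −2·[φ]_T − [f]_T + [P]_T = −2·(-1) − (-1) + (-3) = 0
Net dimensions [M⁻¹ L²] ≠ [1] — not dimensionless.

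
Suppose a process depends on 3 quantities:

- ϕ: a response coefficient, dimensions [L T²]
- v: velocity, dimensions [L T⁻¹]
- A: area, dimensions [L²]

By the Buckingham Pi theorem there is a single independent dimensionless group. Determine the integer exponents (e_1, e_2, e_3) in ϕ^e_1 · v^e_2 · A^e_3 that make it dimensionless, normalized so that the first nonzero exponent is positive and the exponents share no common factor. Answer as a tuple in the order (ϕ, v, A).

L: e_1·(1) + e_2·(1) + e_3·(2) = 0
T: e_1·(2) + e_2·(-1) + e_3·(0) = 0
Solving this homogeneous linear system for the smallest-integer solution (first nonzero entry positive) gives (2, 4, -3).

(2, 4, -3)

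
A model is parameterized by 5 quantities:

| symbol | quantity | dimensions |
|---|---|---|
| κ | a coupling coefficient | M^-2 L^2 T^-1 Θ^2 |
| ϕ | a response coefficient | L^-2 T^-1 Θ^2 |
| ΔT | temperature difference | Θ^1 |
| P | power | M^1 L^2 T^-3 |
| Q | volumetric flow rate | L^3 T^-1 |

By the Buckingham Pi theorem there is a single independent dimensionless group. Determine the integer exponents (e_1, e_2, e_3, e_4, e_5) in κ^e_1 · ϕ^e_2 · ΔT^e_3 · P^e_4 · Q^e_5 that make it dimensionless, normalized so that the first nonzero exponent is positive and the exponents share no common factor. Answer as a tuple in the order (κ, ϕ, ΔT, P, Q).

(1, -3, 4, 2, -4)

M: e_1·(-2) + e_2·(0) + e_3·(0) + e_4·(1) + e_5·(0) = 0
L: e_1·(2) + e_2·(-2) + e_3·(0) + e_4·(2) + e_5·(3) = 0
T: e_1·(-1) + e_2·(-1) + e_3·(0) + e_4·(-3) + e_5·(-1) = 0
Θ: e_1·(2) + e_2·(2) + e_3·(1) + e_4·(0) + e_5·(0) = 0
Solving this homogeneous linear system for the smallest-integer solution (first nonzero entry positive) gives (1, -3, 4, 2, -4).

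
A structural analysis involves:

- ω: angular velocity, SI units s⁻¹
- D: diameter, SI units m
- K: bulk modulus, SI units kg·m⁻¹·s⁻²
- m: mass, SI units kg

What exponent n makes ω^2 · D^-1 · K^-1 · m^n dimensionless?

1

Balance the M exponent: (1)·n from m, plus 2·(0) − (0) − (1) = -1 from the rest, must sum to zero.
n − 1 = 0, so n = 1.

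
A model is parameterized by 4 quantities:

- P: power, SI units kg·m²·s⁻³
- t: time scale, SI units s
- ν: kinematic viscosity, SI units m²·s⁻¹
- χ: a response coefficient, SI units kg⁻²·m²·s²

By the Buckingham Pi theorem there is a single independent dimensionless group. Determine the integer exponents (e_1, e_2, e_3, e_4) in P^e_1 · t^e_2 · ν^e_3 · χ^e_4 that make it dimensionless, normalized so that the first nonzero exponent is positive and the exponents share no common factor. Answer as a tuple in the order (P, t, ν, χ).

M: e_1·(1) + e_2·(0) + e_3·(0) + e_4·(-2) = 0
L: e_1·(2) + e_2·(0) + e_3·(2) + e_4·(2) = 0
T: e_1·(-3) + e_2·(1) + e_3·(-1) + e_4·(2) = 0
Solving this homogeneous linear system for the smallest-integer solution (first nonzero entry positive) gives (2, 1, -3, 1).

(2, 1, -3, 1)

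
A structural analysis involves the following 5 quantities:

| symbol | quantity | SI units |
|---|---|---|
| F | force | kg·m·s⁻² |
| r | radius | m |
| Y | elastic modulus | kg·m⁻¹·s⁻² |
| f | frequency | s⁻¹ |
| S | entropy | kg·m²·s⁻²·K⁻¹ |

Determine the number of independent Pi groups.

There are 5 variables and 4 base dimensions (M, L, T, Θ).
The dimension matrix has rank 4.
Independent dimensionless groups: 5 − 4 = 1.

1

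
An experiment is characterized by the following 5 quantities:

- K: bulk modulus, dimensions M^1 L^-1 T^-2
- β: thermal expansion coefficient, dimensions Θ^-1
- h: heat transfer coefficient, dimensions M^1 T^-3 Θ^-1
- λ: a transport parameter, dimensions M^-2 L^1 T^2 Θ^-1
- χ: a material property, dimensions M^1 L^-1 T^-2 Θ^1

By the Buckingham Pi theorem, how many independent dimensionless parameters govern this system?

There are 5 variables and 4 base dimensions (M, L, T, Θ).
The dimension matrix has rank 4.
Independent dimensionless groups: 5 − 4 = 1.

1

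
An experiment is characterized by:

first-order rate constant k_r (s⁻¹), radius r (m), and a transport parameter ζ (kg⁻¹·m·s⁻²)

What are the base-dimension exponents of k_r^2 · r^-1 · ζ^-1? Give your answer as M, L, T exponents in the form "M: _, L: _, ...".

Collect each base-dimension exponent across the product:
  M: 2·(0) − (0) − (-1) = 1
  L: 2·(0) − (1) − (1) = -2
  T: 2·(-1) − (0) − (-2) = 0
So the dimensions are [M L⁻²].

M: 1, L: -2, T: 0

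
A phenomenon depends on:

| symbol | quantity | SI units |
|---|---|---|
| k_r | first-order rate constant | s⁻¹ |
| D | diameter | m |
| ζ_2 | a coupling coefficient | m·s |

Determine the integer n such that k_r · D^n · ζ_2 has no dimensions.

Balance the L exponent: (1)·n from D, plus (0) + (1) = 1 from the rest, must sum to zero.
n + 1 = 0, so n = -1.

-1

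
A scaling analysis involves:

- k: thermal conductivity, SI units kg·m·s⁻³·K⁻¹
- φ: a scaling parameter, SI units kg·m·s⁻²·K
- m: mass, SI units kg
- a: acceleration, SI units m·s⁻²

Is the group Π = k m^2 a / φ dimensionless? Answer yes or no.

no

Sum the exponent of each base dimension across the product:
  M: [k]_M − [φ]_M + 2·[m]_M + [a]_M = (1) − (1) + 2·(1) + (0) = 2
  L: [k]_L − [φ]_L + 2·[m]_L + [a]_L = (1) − (1) + 2·(0) + (1) = 1
  T: [k]_T − [φ]_T + 2·[m]_T + [a]_T = (-3) − (-2) + 2·(0) + (-2) = -3
  Θ: [k]_Θ − [φ]_Θ + 2·[m]_Θ + [a]_Θ = (-1) − (1) + 2·(0) + (0) = -2
Net dimensions [M² L T⁻³ Θ⁻²] ≠ [1] — not dimensionless.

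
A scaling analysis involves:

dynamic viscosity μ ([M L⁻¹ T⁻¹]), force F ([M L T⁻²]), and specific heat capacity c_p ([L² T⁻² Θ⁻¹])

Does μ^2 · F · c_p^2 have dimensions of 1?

no

Sum the exponent of each base dimension across the product:
  M: 2·[μ]_M + [F]_M + 2·[c_p]_M = 2·(1) + (1) + 2·(0) = 3
  L: 2·[μ]_L + [F]_L + 2·[c_p]_L = 2·(-1) + (1) + 2·(2) = 3
  T: 2·[μ]_T + [F]_T + 2·[c_p]_T = 2·(-1) + (-2) + 2·(-2) = -8
  Θ: 2·[μ]_Θ + [F]_Θ + 2·[c_p]_Θ = 2·(0) + (0) + 2·(-1) = -2
Net dimensions [M³ L³ T⁻⁸ Θ⁻²] ≠ [1] — not dimensionless.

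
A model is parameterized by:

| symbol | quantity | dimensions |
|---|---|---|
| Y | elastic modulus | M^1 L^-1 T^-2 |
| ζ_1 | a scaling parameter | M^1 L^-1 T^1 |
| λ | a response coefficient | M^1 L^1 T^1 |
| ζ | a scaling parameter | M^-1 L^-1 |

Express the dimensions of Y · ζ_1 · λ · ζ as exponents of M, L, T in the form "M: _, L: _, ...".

Collect each base-dimension exponent across the product:
  M: (1) + (1) + (1) + (-1) = 2
  L: (-1) + (-1) + (1) + (-1) = -2
  T: (-2) + (1) + (1) + (0) = 0
So the dimensions are [M² L⁻²].

M: 2, L: -2, T: 0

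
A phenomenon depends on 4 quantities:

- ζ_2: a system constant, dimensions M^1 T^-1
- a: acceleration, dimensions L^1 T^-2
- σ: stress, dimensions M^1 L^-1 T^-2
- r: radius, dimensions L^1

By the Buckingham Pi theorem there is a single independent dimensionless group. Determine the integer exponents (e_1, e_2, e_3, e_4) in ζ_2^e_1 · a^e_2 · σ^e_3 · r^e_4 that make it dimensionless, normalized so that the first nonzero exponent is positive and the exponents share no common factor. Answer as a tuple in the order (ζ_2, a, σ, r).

M: e_1·(1) + e_2·(0) + e_3·(1) + e_4·(0) = 0
L: e_1·(0) + e_2·(1) + e_3·(-1) + e_4·(1) = 0
T: e_1·(-1) + e_2·(-2) + e_3·(-2) + e_4·(0) = 0
Solving this homogeneous linear system for the smallest-integer solution (first nonzero entry positive) gives (2, 1, -2, -3).

(2, 1, -2, -3)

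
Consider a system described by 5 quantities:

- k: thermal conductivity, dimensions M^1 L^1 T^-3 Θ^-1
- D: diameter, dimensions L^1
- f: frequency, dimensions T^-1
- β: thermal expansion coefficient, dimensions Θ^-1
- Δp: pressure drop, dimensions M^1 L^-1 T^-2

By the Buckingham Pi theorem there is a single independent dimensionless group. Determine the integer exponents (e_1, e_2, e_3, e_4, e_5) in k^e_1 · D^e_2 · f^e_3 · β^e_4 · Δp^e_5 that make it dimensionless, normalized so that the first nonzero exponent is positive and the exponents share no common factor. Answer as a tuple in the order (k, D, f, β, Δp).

(1, -2, -1, -1, -1)

M: e_1·(1) + e_2·(0) + e_3·(0) + e_4·(0) + e_5·(1) = 0
L: e_1·(1) + e_2·(1) + e_3·(0) + e_4·(0) + e_5·(-1) = 0
T: e_1·(-3) + e_2·(0) + e_3·(-1) + e_4·(0) + e_5·(-2) = 0
Θ: e_1·(-1) + e_2·(0) + e_3·(0) + e_4·(-1) + e_5·(0) = 0
Solving this homogeneous linear system for the smallest-integer solution (first nonzero entry positive) gives (1, -2, -1, -1, -1).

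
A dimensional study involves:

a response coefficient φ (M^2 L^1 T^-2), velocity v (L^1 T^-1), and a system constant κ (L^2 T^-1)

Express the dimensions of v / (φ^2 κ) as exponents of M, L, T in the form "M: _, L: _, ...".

M: -4, L: -3, T: 4

Collect each base-dimension exponent across the product:
  M: −2·(2) + (0) − (0) = -4
  L: −2·(1) + (1) − (2) = -3
  T: −2·(-2) + (-1) − (-1) = 4
So the dimensions are [M⁻⁴ L⁻³ T⁴].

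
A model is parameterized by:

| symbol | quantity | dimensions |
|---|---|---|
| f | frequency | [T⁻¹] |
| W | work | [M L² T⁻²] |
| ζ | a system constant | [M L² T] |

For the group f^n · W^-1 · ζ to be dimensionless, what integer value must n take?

3

Balance the T exponent: (-1)·n from f, plus −(-2) + (1) = 3 from the rest, must sum to zero.
−n + 3 = 0, so n = 3.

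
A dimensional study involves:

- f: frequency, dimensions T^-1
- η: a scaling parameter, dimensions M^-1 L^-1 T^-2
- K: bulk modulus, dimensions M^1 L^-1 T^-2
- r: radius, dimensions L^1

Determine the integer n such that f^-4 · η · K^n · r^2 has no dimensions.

1

Balance the M exponent: (1)·n from K, plus −4·(0) + (-1) + 2·(0) = -1 from the rest, must sum to zero.
n − 1 = 0, so n = 1.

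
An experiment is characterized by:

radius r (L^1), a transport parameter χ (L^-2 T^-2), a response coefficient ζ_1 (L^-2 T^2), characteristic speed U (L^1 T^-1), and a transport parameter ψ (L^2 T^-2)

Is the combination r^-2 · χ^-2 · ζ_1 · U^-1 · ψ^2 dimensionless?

no

Sum the exponent of each base dimension across the product:
  L: −2·[r]_L − 2·[χ]_L + [ζ_1]_L − [U]_L + 2·[ψ]_L = −2·(1) − 2·(-2) + (-2) − (1) + 2·(2) = 3
  T: −2·[r]_T − 2·[χ]_T + [ζ_1]_T − [U]_T + 2·[ψ]_T = −2·(0) − 2·(-2) + (2) − (-1) + 2·(-2) = 3
Net dimensions [L³ T³] ≠ [1] — not dimensionless.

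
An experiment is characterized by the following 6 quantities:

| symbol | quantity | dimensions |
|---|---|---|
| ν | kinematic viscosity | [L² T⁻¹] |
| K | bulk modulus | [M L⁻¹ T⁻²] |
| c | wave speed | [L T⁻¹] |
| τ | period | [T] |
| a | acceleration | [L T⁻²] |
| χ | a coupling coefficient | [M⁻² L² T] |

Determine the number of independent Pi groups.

3

There are 6 variables and 3 base dimensions (M, L, T).
The dimension matrix has rank 3.
Independent dimensionless groups: 6 − 3 = 3.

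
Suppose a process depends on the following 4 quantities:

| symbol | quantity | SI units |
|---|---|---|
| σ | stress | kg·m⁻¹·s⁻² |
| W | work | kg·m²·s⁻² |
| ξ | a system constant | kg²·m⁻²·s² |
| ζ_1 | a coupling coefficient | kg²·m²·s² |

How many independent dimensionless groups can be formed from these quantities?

There are 4 variables and 3 base dimensions (M, L, T).
The dimension matrix has rank 3.
Independent dimensionless groups: 4 − 3 = 1.

1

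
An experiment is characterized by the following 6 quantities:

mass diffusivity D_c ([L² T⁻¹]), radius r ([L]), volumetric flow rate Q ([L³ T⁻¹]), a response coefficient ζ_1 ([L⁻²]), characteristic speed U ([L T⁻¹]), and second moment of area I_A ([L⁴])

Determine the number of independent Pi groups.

4

There are 6 variables and 2 base dimensions (L, T).
The dimension matrix has rank 2.
Independent dimensionless groups: 6 − 2 = 4.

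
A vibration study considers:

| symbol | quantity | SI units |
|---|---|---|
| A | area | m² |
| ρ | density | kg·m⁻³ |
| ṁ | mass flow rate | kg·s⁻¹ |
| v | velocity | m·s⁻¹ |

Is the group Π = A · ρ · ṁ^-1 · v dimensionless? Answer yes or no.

Sum the exponent of each base dimension across the product:
  M: [A]_M + [ρ]_M − [ṁ]_M + [v]_M = (0) + (1) − (1) + (0) = 0
  L: [A]_L + [ρ]_L − [ṁ]_L + [v]_L = (2) + (-3) − (0) + (1) = 0
  T: [A]_T + [ρ]_T − [ṁ]_T + [v]_T = (0) + (0) − (-1) + (-1) = 0
All base exponents vanish — dimensionless.

yes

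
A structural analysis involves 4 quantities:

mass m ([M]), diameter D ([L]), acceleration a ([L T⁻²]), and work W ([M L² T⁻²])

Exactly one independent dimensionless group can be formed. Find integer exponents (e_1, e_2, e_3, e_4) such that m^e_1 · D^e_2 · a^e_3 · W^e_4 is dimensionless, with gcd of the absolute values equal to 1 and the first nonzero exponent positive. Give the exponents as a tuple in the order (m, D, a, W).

M: e_1·(1) + e_2·(0) + e_3·(0) + e_4·(1) = 0
L: e_1·(0) + e_2·(1) + e_3·(1) + e_4·(2) = 0
T: e_1·(0) + e_2·(0) + e_3·(-2) + e_4·(-2) = 0
Solving this homogeneous linear system for the smallest-integer solution (first nonzero entry positive) gives (1, 1, 1, -1).

(1, 1, 1, -1)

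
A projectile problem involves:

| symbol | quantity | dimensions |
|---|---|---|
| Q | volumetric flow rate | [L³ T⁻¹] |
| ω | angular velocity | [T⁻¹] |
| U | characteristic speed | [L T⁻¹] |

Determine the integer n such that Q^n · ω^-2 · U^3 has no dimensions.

Balance the L exponent: (3)·n from Q, plus −2·(0) + 3·(1) = 3 from the rest, must sum to zero.
3n + 3 = 0, so n = -1.

-1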